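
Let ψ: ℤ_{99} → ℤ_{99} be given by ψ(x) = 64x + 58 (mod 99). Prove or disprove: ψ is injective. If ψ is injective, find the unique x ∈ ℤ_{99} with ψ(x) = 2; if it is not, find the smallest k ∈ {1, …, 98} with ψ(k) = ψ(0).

61

Recall that injectivity means: for all u, v in the domain, ψ(u) = ψ(v) implies u = v.
Suppose ψ(u) = ψ(v) in ℤ_{99}. Then 64u + 58 ≡ 64v + 58 (mod 99), hence 64(u − v) ≡ 0 (mod 99).
Since gcd(64, 99) = 1, 64 is invertible modulo 99, so u − v ≡ 0 (mod 99), i.e. u = v.
Hence ψ is injective.
We now compute 64⁻¹ mod 99 explicitly. Euclid's algorithm: 99 = 1·64 + 35, 64 = 1·35 + 29, 35 = 1·29 + 6, 29 = 4·6 + 5, 6 = 1·5 + 1; back-substituting gives 1 = 82·64 − 53·99, so 64⁻¹ ≡ 82 (mod 99).
Since ψ is injective, we compute ψ⁻¹(2): solve 64x + 58 ≡ 2 (mod 99), i.e. 64x ≡ 43 (mod 99).
Multiplying by 64⁻¹ = 82 gives x ≡ 82·43 = 3526 = 35·99 + 61 ≡ 61 (mod 99).
Check: ψ(61) = 64·61 + 58 = 3962 = 40·99 + 2 ≡ 2 (mod 99).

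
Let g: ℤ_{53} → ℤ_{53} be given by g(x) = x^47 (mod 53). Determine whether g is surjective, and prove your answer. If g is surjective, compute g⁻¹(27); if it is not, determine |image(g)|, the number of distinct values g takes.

48

Since 53 is prime, the nonzero elements of ℤ_{53} form a cyclic group of order 52.
As gcd(47, 52) = 1, raising to the 47th power is a bijection on this group: if a^47 ≡ b^47 then (ab^{−1})^47 = 1, and the only element of order dividing gcd(47, 52) = 1 is 1, so a = b.
With g(0) = 0 this makes g injective on all of ℤ_{53}, hence bijective (finite equal-size domain and codomain). In particular g is surjective.
Since g is surjective, we find the preimage of 27. The inverse of x ↦ x^47 on (ℤ_{53})^× is x ↦ x^31, because 47·31 = 1457 = 28·52 + 1 ≡ 1 (mod 52) and x^{52} = 1 for x ≠ 0 (Fermat). So g⁻¹(27) = 27^31 mod 53.
Repeated squaring mod 53: 27^1 ≡ 27, 27^2 ≡ 27² = 729 ≡ 40, 27^4 ≡ 40² = 1600 ≡ 10, 27^8 ≡ 10² = 100 ≡ 47, 27^16 ≡ 47² = 2209 ≡ 36. Since 31 = 16 + 8 + 4 + 2 + 1, 27^31 ≡ 36·47·10·40·27: 36·47 = 1692 ≡ 49, then 49·10 = 490 ≡ 13, then 13·40 = 520 ≡ 43, then 43·27 = 1161 ≡ 48. So 27^31 ≡ 48 (mod 53).
Hence g⁻¹(27) = 48.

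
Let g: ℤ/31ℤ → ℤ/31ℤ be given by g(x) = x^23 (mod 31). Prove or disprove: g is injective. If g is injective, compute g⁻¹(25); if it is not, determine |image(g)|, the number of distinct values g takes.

Since 31 is prime, the nonzero elements of ℤ/31ℤ form a cyclic group of order 30.
As gcd(23, 30) = 1, raising to the 23rd power is a bijection on this group: if a^23 ≡ b^23 then (ab^{−1})^23 = 1, and the only element of order dividing gcd(23, 30) = 1 is 1, so a = b.
With g(0) = 0 this makes g injective on all of ℤ/31ℤ, hence bijective (finite equal-size domain and codomain). In particular g is injective.
Since g is injective, we find the preimage of 25. The inverse of x ↦ x^23 on (ℤ/31ℤ)^× is x ↦ x^17, because 23·17 = 391 = 13·30 + 1 ≡ 1 (mod 30) and x^{30} = 1 for x ≠ 0 (Fermat). So g⁻¹(25) = 25^17 mod 31.
Repeated squaring mod 31: 25^1 ≡ 25, 25^2 ≡ 25² = 625 ≡ 5, 25^4 ≡ 5² = 25, 25^8 ≡ 25² = 625 ≡ 5, 25^16 ≡ 5² = 25. Since 17 = 16 + 1, 25^17 ≡ 25·25: 25·25 = 625 ≡ 5. So 25^17 ≡ 5 (mod 31).
Hence g⁻¹(25) = 5.

5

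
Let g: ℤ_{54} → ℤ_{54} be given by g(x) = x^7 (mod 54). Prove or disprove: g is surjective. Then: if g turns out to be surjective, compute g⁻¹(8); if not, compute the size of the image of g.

38

g(0) = 0^7 = 0.
g(6): Repeated squaring mod 54: 6^1 ≡ 6, 6^2 ≡ 6² = 36, 6^4 ≡ 36² = 1296 ≡ 0. Since 7 = 4 + 2 + 1, 6^7 ≡ 0·36·6: 0·36 = 0, then 0·6 = 0. So 6^7 ≡ 0 (mod 54).
So g(0) = g(6) = 0 while 0 ≠ 6, hence g is not injective.
A non-injective map from the 54-element set ℤ_{54} to itself takes at most 53 distinct values, so it cannot be surjective. Therefore g is not surjective.
Since g is not surjective, we determine |image(g)|. Computing x^7 mod 54 for each x (by repeated squaring, reducing mod 54 at every step), the values g(0), g(1), …, g(53) are: 0, 1, 20, 27, 22, 41, 0, 43, 8, 27, 10, 29, 0, 31, 50, 27, 52, 17, 0, 19, 38, 27, 40, 5, 0, 7, 26, 27, 28, 47, 0, 49, 14, 27, 16, 35, 0, 37, 2, 27, 4, 23, 0, 25, 44, 27, 46, 11, 0, 13, 32, 27, 34, 53.
The distinct values are {0, 1, 2, 4, 5, 7, 8, 10, 11, 13, 14, 16, 17, 19, 20, 22, 23, 25, 26, 27, 28, 29, 31, 32, 34, 35, 37, 38, 40, 41, 43, 44, 46, 47, 49, 50, 52, 53}; there are 38 of them.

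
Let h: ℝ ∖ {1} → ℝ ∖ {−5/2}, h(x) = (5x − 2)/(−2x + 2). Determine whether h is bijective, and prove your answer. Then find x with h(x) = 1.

4/7

Suppose h(a) = h(b). Cross-multiplying: (5a − 2)(−2b + 2) = (5b − 2)(−2a + 2).
Expanding both sides and cancelling the symmetric terms leaves 6·(a − b) = 0. Since 6 ≠ 0, a = b. Hence h is injective.
For any y ≠ −5/2, solving y(−2x + 2) = 5x − 2 for x gives a well-defined x ≠ 1. So h is surjective.
Therefore h is bijective.
Solving h(x) = 1: cross-multiplying gives 5x − 2 = 1(−2x + 2), which rearranges to 7x = 4, so x = 4/7.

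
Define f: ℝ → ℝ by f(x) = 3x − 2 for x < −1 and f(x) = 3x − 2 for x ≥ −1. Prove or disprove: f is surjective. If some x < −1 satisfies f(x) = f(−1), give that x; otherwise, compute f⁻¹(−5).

Both pieces are strictly increasing (slopes 3 and 3), so each is injective on its own interval.
The left piece maps (−∞, −1) onto (−∞, −5); the right piece maps [−1, ∞) onto [−5, ∞).
These images together cover ℝ, so f is surjective.
Because the two images are disjoint, no x < −1 has f(x) = f(−1), so we compute f⁻¹(−5): −5 lies in [−5, ∞), so solve 3x − 2 = −5: x = (−5 + 2)/3 = −1.

-1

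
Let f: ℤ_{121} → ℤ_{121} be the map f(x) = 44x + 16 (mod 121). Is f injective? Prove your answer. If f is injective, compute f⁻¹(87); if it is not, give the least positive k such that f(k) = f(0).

Recall that injectivity means: for all u, v in the domain, f(u) = f(v) implies u = v.
We have gcd(44, 121) = 11 > 1. Taking u = 0 and v = 11: f(0) = 16 and f(11) = 44·11 + 16 = 500 ≡ 16 (mod 121).
So f(0) = f(11) while 0 ≠ 11, so f is not injective.
Since f is not injective, we find the least positive k with f(k) = f(0): this means 44k ≡ 0 (mod 121), i.e. 121 ∣ 44k. Since gcd(44, 121) = 11, dividing through by 11 this holds exactly when 11 ∣ 4k, and as gcd(4, 11) = 1, exactly when 11 ∣ k.
The smallest positive such k is 11.

11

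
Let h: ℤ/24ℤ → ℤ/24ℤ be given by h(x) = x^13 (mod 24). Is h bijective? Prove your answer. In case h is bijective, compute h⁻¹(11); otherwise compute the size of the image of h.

h(0) = 0^13 = 0.
h(6): Repeated squaring mod 24: 6^1 ≡ 6, 6^2 ≡ 6² = 36 ≡ 12, 6^4 ≡ 12² = 144 ≡ 0, 6^8 ≡ 0² = 0. Since 13 = 8 + 4 + 1, 6^13 ≡ 0·0·6: 0·0 = 0, then 0·6 = 0. So 6^13 ≡ 0 (mod 24).
So h(0) = h(6) = 0 while 0 ≠ 6, thus h is not injective, hence not bijective.
Since h is not bijective, we determine |image(h)|. Computing x^13 mod 24 for each x (by repeated squaring, reducing mod 24 at every step), the values h(0), h(1), …, h(23) are: 0, 1, 8, 3, 16, 5, 0, 7, 8, 9, 16, 11, 0, 13, 8, 15, 16, 17, 0, 19, 8, 21, 16, 23.
The distinct values are {0, 1, 3, 5, 7, 8, 9, 11, 13, 15, 16, 17, 19, 21, 23}; there are 15 of them.

15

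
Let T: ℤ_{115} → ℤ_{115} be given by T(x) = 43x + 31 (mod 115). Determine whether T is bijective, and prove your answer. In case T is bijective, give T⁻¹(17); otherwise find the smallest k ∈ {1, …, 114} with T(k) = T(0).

Suppose T(s) = T(t) in ℤ_{115}. Then 43s + 31 ≡ 43t + 31 (mod 115), hence 43(s − t) ≡ 0 (mod 115).
Since gcd(43, 115) = 1, 43 is invertible modulo 115, so s − t ≡ 0 (mod 115), i.e. s = t.
We now compute 43⁻¹ mod 115 explicitly. Euclid's algorithm: 115 = 2·43 + 29, 43 = 1·29 + 14, 29 = 2·14 + 1; back-substituting gives 1 = 107·43 − 40·115, so 43⁻¹ ≡ 107 (mod 115).
For any y ∈ ℤ_{115}, x = 107(y − 31) mod 115 satisfies T(x) = 43·107(y − 31) + 31 ≡ y (since 43·107 ≡ 1 mod 115). So every y has a preimage.
Thus T is bijective.
Since T is bijective, we compute T⁻¹(17): solve 43x + 31 ≡ 17 (mod 115), i.e. 43x ≡ 101 (mod 115).
Multiplying by 43⁻¹ = 107 gives x ≡ 107·101 = 10807 = 93·115 + 112 ≡ 112 (mod 115).
Check: T(112) = 43·112 + 31 = 4847 = 42·115 + 17 ≡ 17 (mod 115).

112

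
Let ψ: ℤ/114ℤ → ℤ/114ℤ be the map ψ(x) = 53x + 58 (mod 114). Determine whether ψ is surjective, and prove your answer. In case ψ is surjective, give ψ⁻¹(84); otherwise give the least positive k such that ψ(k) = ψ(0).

Since gcd(53, 114) = 1, 53 is invertible modulo 114. Euclid's algorithm: 114 = 2·53 + 8, 53 = 6·8 + 5, 8 = 1·5 + 3, 5 = 1·3 + 2, 3 = 1·2 + 1; back-substituting gives 1 = 71·53 − 33·114, so 53⁻¹ ≡ 71 (mod 114).
For any y ∈ ℤ/114ℤ, x = 71(y − 58) mod 114 satisfies ψ(x) = 53·71(y − 58) + 58 ≡ y (since 53·71 ≡ 1 mod 114). So every y has a preimage.
So ψ is surjective.
Since ψ is surjective, we find ψ⁻¹(84): we need 53x ≡ 84 − 58 ≡ 26 (mod 114). Using 53⁻¹ = 71: x ≡ 71·26 = 1846 = 16·114 + 22, so x = 22.
Check: ψ(22) = 53·22 + 58 = 1224 = 10·114 + 84 ≡ 84 (mod 114).

22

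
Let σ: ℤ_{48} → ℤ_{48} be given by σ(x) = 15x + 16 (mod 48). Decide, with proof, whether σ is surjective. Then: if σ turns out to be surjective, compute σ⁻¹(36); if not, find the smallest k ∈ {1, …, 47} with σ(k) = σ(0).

Recall: surjectivity means every element of the codomain has a preimage under σ.
Since gcd(15, 48) = 3, we have 15x ≡ 0 (mod 3) for all x, so σ(x) ≡ 1 (mod 3).
But 0 ≢ 1 (mod 3), so 0 ∈ ℤ_{48} has no preimage. Therefore σ is not surjective.
Since σ is not surjective, we find the least positive k with σ(k) = σ(0): this means 15k ≡ 0 (mod 48), i.e. 48 ∣ 15k. Since gcd(15, 48) = 3, dividing through by 3 this holds exactly when 16 ∣ 5k, and as gcd(5, 16) = 1, exactly when 16 ∣ k.
The smallest positive such k is 16.

16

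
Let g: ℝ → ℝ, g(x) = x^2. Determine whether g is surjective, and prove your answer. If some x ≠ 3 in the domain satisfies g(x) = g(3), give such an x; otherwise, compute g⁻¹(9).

Since 2 is even, x^2 ≥ 0 for all x ∈ ℝ, so −1 ∈ ℝ has no preimage. Thus g is not surjective.
For the follow-up, such an x exists: taking x = −3 ∈ ℝ gives g(−3) = 9 = g(3) with −3 ≠ 3.

-3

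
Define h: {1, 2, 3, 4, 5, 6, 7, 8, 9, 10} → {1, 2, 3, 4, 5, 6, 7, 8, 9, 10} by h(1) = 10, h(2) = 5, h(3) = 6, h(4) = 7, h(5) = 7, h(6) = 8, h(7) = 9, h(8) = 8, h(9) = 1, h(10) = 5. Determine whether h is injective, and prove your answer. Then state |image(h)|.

h(4) = 7 = h(5) with 4 ≠ 5, so h is not injective.
The image of h is {1, 5, 6, 7, 8, 9, 10}, which has 7 elements.

7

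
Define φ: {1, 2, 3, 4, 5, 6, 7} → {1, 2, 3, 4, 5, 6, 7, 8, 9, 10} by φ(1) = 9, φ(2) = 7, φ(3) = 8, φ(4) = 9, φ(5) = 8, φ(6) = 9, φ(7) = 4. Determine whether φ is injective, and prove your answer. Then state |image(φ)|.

4

φ(1) = 9 = φ(4) with 1 ≠ 4, so φ is not injective.
The image of φ is {4, 7, 8, 9}, which has 4 elements.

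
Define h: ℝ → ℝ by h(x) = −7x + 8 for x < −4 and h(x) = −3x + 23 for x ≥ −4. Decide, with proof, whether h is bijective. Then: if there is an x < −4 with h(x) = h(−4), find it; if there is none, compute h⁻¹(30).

Both pieces are strictly decreasing (slopes −7 and −3), so each is injective on its own interval.
The left piece maps (−∞, −4) onto (36, ∞); the right piece maps [−4, ∞) onto (−∞, 35].
The images leave a gap (36 has no preimage), so h is not surjective, hence not bijective.
Because the two images are disjoint, no x < −4 has h(x) = h(−4), so we compute h⁻¹(30): 30 lies in (−∞, 35], so solve −3x + 23 = 30: x = (30 − 23)/(−3) = −7/3.

-7/3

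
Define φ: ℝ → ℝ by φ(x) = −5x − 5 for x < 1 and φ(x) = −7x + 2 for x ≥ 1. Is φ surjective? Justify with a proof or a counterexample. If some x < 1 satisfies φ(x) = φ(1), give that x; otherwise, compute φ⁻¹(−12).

0

Both pieces are strictly decreasing (slopes −5 and −7), so each is injective on its own interval.
The left piece maps (−∞, 1) onto (−10, ∞); the right piece maps [1, ∞) onto (−∞, −5].
The union (−10, ∞) ∪ (−∞, −5] covers ℝ, so φ is surjective.
For the follow-up: the images overlap, so an x < 1 with φ(x) = φ(1) exists. φ(1) = −5; solving −5x − 5 = −5 for x < 1 gives x = (−5 + 5)/(−5) = 0.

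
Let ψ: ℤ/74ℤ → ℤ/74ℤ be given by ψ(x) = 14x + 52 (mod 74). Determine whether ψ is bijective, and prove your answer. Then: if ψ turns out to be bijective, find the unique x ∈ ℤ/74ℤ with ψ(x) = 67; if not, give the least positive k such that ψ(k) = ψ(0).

37

We have gcd(14, 74) = 2 > 1. Taking a = 0 and b = 37: ψ(0) = 52 and ψ(37) = 14·37 + 52 = 570 ≡ 52 (mod 74).
So ψ(0) = ψ(37) while 0 ≠ 37, so ψ is not injective, hence not bijective.
Since ψ is not bijective, we find the least positive k with ψ(k) = ψ(0): this means 14k ≡ 0 (mod 74), i.e. 74 ∣ 14k. Since gcd(14, 74) = 2, dividing through by 2 this holds exactly when 37 ∣ 7k, and as gcd(7, 37) = 1, exactly when 37 ∣ k.
The smallest positive such k is 37.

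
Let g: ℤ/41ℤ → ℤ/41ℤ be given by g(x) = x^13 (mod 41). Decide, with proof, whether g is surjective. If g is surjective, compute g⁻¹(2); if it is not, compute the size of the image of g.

36

Since 41 is prime, the nonzero elements of ℤ/41ℤ form a cyclic group of order 40.
As gcd(13, 40) = 1, raising to the 13th power is a bijection on this group: if s^13 ≡ t^13 then (st^{−1})^13 = 1, and the only element of order dividing gcd(13, 40) = 1 is 1, so s = t.
With g(0) = 0 this makes g injective on all of ℤ/41ℤ, hence bijective (finite equal-size domain and codomain). In particular g is surjective.
Since g is surjective, we find the preimage of 2. The inverse of x ↦ x^13 on (ℤ/41ℤ)^× is x ↦ x^37, because 13·37 = 481 = 12·40 + 1 ≡ 1 (mod 40) and x^{40} = 1 for x ≠ 0 (Fermat). So g⁻¹(2) = 2^37 mod 41.
Repeated squaring mod 41: 2^1 ≡ 2, 2^2 ≡ 2² = 4, 2^4 ≡ 4² = 16, 2^8 ≡ 16² = 256 ≡ 10, 2^16 ≡ 10² = 100 ≡ 18, 2^32 ≡ 18² = 324 ≡ 37. Since 37 = 32 + 4 + 1, 2^37 ≡ 37·16·2: 37·16 = 592 ≡ 18, then 18·2 = 36. So 2^37 ≡ 36 (mod 41).
Hence g⁻¹(2) = 36.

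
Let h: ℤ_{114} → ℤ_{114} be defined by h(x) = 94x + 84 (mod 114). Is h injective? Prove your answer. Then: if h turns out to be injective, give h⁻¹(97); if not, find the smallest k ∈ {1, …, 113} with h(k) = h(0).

By definition, h is injective if h(x_1) = h(x_2) implies x_1 = x_2.
We have gcd(94, 114) = 2 > 1. Taking x_1 = 0 and x_2 = 57: h(0) = 84 and h(57) = 94·57 + 84 = 5442 ≡ 84 (mod 114).
So h(0) = h(57) while 0 ≠ 57, hence h is not injective.
Since h is not injective, we find the least positive k with h(k) = h(0): this means 94k ≡ 0 (mod 114), i.e. 114 ∣ 94k. Since gcd(94, 114) = 2, dividing through by 2 this holds exactly when 57 ∣ 47k, and as gcd(47, 57) = 1, exactly when 57 ∣ k.
The smallest positive such k is 57.

57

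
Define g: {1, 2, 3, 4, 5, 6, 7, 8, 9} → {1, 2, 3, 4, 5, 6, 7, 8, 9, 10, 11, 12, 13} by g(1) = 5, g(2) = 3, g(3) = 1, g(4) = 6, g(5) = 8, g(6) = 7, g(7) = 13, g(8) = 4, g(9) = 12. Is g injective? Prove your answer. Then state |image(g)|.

9

The values g(1), …, g(9) are 5, 3, 1, 6, 8, 7, 13, 4, 12 — all distinct.
So g(a) = g(b) only when a = b, and g is injective.
The image of g is {1, 3, 4, 5, 6, 7, 8, 12, 13}, which has 9 elements.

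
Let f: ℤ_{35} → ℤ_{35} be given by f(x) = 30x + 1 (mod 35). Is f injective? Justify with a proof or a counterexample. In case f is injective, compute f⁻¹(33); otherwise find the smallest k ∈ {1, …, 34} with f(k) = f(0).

7

Recall that injectivity means: for all u, v in the domain, f(u) = f(v) implies u = v.
We have gcd(30, 35) = 5 > 1. Taking u = 0 and v = 7: f(0) = 1 and f(7) = 30·7 + 1 = 211 ≡ 1 (mod 35).
So f(0) = f(7) while 0 ≠ 7, therefore f is not injective.
Since f is not injective, we find the least positive k with f(k) = f(0): this means 30k ≡ 0 (mod 35), i.e. 35 ∣ 30k. Since gcd(30, 35) = 5, dividing through by 5 this holds exactly when 7 ∣ 6k, and as gcd(6, 7) = 1, exactly when 7 ∣ k.
The smallest positive such k is 7.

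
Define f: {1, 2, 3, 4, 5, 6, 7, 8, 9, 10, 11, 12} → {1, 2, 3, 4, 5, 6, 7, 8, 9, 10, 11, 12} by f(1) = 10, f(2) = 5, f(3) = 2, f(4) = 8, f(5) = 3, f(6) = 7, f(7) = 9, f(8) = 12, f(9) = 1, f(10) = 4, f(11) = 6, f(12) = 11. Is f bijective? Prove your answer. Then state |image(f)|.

12

The values 10, 5, 2, 8, 3, 7, 9, 12, 1, 4, 6, 11 are a permutation of {1, 2, 3, 4, 5, 6, 7, 8, 9, 10, 11, 12}: each element appears exactly once.
So f is injective and surjective, hence bijective.
The image of f is {1, 2, 3, 4, 5, 6, 7, 8, 9, 10, 11, 12}, which has 12 elements.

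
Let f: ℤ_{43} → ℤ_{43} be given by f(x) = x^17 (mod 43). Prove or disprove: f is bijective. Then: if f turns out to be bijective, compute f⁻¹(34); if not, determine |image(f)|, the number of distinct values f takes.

33

Since 43 is prime, the nonzero elements of ℤ_{43} form a cyclic group of order 42.
As gcd(17, 42) = 1, raising to the 17th power is a bijection on this group: if u^17 ≡ v^17 then (uv^{−1})^17 = 1, and the only element of order dividing gcd(17, 42) = 1 is 1, so u = v.
With f(0) = 0 this makes f injective on all of ℤ_{43}, hence bijective (finite equal-size domain and codomain). In particular f is bijective.
Since f is bijective, we find the preimage of 34. The inverse of x ↦ x^17 on (ℤ_{43})^× is x ↦ x^5, because 17·5 = 85 = 2·42 + 1 ≡ 1 (mod 42) and x^{42} = 1 for x ≠ 0 (Fermat). So f⁻¹(34) = 34^5 mod 43.
Repeated squaring mod 43: 34^1 ≡ 34, 34^2 ≡ 34² = 1156 ≡ 38, 34^4 ≡ 38² = 1444 ≡ 25. Since 5 = 4 + 1, 34^5 ≡ 25·34: 25·34 = 850 ≡ 33. So 34^5 ≡ 33 (mod 43).
Hence f⁻¹(34) = 33.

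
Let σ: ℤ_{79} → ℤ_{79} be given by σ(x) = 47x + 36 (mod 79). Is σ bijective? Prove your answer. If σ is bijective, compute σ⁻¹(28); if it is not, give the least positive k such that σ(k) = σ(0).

20

Recall: σ is injective when σ(u) = σ(v) forces u = v.
Suppose σ(u) = σ(v) in ℤ_{79}. Then 47u + 36 ≡ 47v + 36 (mod 79), so 47(u − v) ≡ 0 (mod 79).
Since gcd(47, 79) = 1, 47 is invertible modulo 79, hence u − v ≡ 0 (mod 79), i.e. u = v.
We now compute 47⁻¹ mod 79 explicitly. Euclid's algorithm: 79 = 1·47 + 32, 47 = 1·32 + 15, 32 = 2·15 + 2, 15 = 7·2 + 1; back-substituting gives 1 = 37·47 − 22·79, so 47⁻¹ ≡ 37 (mod 79).
For any y ∈ ℤ_{79}, x = 37(y − 36) mod 79 satisfies σ(x) = 47·37(y − 36) + 36 ≡ y (since 47·37 ≡ 1 mod 79). So every y has a preimage.
Thus σ is bijective.
Since σ is bijective, we find σ⁻¹(28): we need 47x ≡ 28 − 36 ≡ 71 (mod 79). Using 47⁻¹ = 37: x ≡ 37·71 = 2627 = 33·79 + 20, so x = 20.
Check: σ(20) = 47·20 + 36 = 976 = 12·79 + 28 ≡ 28 (mod 79).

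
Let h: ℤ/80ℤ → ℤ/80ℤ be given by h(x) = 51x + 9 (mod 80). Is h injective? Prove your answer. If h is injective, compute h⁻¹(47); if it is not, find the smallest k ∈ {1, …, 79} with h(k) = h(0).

If h(u) = h(v), then 51u ≡ 51v (mod 80). Because gcd(51, 80) = 1, we may cancel 51 to get u ≡ v (mod 80).
Hence h is injective.
We now compute 51⁻¹ mod 80 explicitly. Euclid's algorithm: 80 = 1·51 + 29, 51 = 1·29 + 22, 29 = 1·22 + 7, 22 = 3·7 + 1; back-substituting gives 1 = 11·51 − 7·80, so 51⁻¹ ≡ 11 (mod 80).
Since h is injective, we compute h⁻¹(47): solve 51x + 9 ≡ 47 (mod 80), i.e. 51x ≡ 38 (mod 80).
Multiplying by 51⁻¹ = 11 gives x ≡ 11·38 = 418 = 5·80 + 18 ≡ 18 (mod 80).
Check: h(18) = 51·18 + 9 = 927 = 11·80 + 47 ≡ 47 (mod 80).

18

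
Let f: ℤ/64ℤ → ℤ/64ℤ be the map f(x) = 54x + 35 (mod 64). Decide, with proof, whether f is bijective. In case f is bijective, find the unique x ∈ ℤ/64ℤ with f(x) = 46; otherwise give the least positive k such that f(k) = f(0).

We have gcd(54, 64) = 2 > 1. Taking a = 0 and b = 32: f(0) = 35 and f(32) = 54·32 + 35 = 1763 ≡ 35 (mod 64).
So f(0) = f(32) while 0 ≠ 32, hence f is not injective, hence not bijective.
Since f is not bijective, we find the least positive k with f(k) = f(0): this means 54k ≡ 0 (mod 64), i.e. 64 ∣ 54k. Since gcd(54, 64) = 2, dividing through by 2 this holds exactly when 32 ∣ 27k, and as gcd(27, 32) = 1, exactly when 32 ∣ k.
The smallest positive such k is 32.

32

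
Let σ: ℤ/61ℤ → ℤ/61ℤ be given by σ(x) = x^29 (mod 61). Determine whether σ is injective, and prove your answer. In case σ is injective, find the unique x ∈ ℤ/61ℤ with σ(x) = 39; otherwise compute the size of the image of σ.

36

Since 61 is prime, the nonzero elements of ℤ/61ℤ form a cyclic group of order 60.
As gcd(29, 60) = 1, raising to the 29th power is a bijection on this group: if a^29 ≡ b^29 then (ab^{−1})^29 = 1, and the only element of order dividing gcd(29, 60) = 1 is 1, so a = b.
With σ(0) = 0 this makes σ injective on all of ℤ/61ℤ, hence bijective (finite equal-size domain and codomain). In particular σ is injective.
Since σ is injective, we find the preimage of 39. The inverse of x ↦ x^29 on (ℤ/61ℤ)^× is x ↦ x^29, because 29·29 = 841 = 14·60 + 1 ≡ 1 (mod 60) and x^{60} = 1 for x ≠ 0 (Fermat). So σ⁻¹(39) = 39^29 mod 61.
Repeated squaring mod 61: 39^1 ≡ 39, 39^2 ≡ 39² = 1521 ≡ 57, 39^4 ≡ 57² = 3249 ≡ 16, 39^8 ≡ 16² = 256 ≡ 12, 39^16 ≡ 12² = 144 ≡ 22. Since 29 = 16 + 8 + 4 + 1, 39^29 ≡ 22·12·16·39: 22·12 = 264 ≡ 20, then 20·16 = 320 ≡ 15, then 15·39 = 585 ≡ 36. So 39^29 ≡ 36 (mod 61).
Hence σ⁻¹(39) = 36.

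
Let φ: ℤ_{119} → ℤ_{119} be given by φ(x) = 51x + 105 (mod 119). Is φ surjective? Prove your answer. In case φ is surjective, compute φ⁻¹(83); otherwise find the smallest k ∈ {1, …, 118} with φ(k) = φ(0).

7

Since gcd(51, 119) = 17, we have 51x ≡ 0 (mod 17) for all x, so φ(x) ≡ 3 (mod 17).
But 0 ≢ 3 (mod 17), so 0 ∈ ℤ_{119} has no preimage. Hence φ is not surjective.
Since φ is not surjective, we find the least positive k with φ(k) = φ(0): this means 51k ≡ 0 (mod 119), i.e. 119 ∣ 51k. Since gcd(51, 119) = 17, dividing through by 17 this holds exactly when 7 ∣ 3k, and as gcd(3, 7) = 1, exactly when 7 ∣ k.
The smallest positive such k is 7.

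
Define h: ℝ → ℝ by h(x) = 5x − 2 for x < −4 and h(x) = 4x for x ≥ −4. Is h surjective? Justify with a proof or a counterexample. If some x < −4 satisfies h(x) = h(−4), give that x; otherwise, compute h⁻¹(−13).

-13/4

Both pieces are strictly increasing (slopes 5 and 4), so each is injective on its own interval.
The left piece maps (−∞, −4) onto (−∞, −22); the right piece maps [−4, ∞) onto [−16, ∞).
The union (−∞, −22) ∪ [−16, ∞) omits the interval between −22 and −16; in particular −22 has no preimage. So h is not surjective.
Because the two images are disjoint, no x < −4 has h(x) = h(−4), so we compute h⁻¹(−13): −13 lies in [−16, ∞), so solve 4x = −13: x = (−13 − 0)/4 = −13/4.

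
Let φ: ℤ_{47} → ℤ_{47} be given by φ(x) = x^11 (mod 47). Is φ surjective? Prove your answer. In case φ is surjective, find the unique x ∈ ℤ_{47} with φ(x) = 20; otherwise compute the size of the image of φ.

45

Since 47 is prime, the nonzero elements of ℤ_{47} form a cyclic group of order 46.
As gcd(11, 46) = 1, raising to the 11th power is a bijection on this group: if a^11 ≡ b^11 then (ab^{−1})^11 = 1, and the only element of order dividing gcd(11, 46) = 1 is 1, so a = b.
With φ(0) = 0 this makes φ injective on all of ℤ_{47}, hence bijective (finite equal-size domain and codomain). In particular φ is surjective.
Since φ is surjective, we find the preimage of 20. The inverse of x ↦ x^11 on (ℤ_{47})^× is x ↦ x^21, because 11·21 = 231 = 5·46 + 1 ≡ 1 (mod 46) and x^{46} = 1 for x ≠ 0 (Fermat). So φ⁻¹(20) = 20^21 mod 47.
Repeated squaring mod 47: 20^1 ≡ 20, 20^2 ≡ 20² = 400 ≡ 24, 20^4 ≡ 24² = 576 ≡ 12, 20^8 ≡ 12² = 144 ≡ 3, 20^16 ≡ 3² = 9. Since 21 = 16 + 4 + 1, 20^21 ≡ 9·12·20: 9·12 = 108 ≡ 14, then 14·20 = 280 ≡ 45. So 20^21 ≡ 45 (mod 47).
Hence φ⁻¹(20) = 45.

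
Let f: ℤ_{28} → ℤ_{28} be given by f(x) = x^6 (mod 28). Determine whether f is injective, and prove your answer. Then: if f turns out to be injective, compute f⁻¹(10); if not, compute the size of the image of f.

f(1) = 1^6 = 1.
f(3): Repeated squaring mod 28: 3^1 ≡ 3, 3^2 ≡ 3² = 9, 3^4 ≡ 9² = 81 ≡ 25. Since 6 = 4 + 2, 3^6 ≡ 25·9: 25·9 = 225 ≡ 1. So 3^6 ≡ 1 (mod 28).
So f(1) = f(3) = 1 while 1 ≠ 3, thus f is not injective.
Since f is not injective, we determine |image(f)|. Computing x^6 mod 28 for each x (by repeated squaring, reducing mod 28 at every step), the values f(0), f(1), …, f(27) are: 0, 1, 8, 1, 8, 1, 8, 21, 8, 1, 8, 1, 8, 1, 0, 1, 8, 1, 8, 1, 8, 21, 8, 1, 8, 1, 8, 1.
The distinct values are {0, 1, 8, 21}; there are 4 of them.

4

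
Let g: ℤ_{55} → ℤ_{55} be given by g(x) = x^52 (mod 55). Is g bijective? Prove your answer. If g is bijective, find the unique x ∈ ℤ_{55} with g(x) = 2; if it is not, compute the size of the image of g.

12

g(4): Repeated squaring mod 55: 4^1 ≡ 4, 4^2 ≡ 4² = 16, 4^4 ≡ 16² = 256 ≡ 36, 4^8 ≡ 36² = 1296 ≡ 31, 4^16 ≡ 31² = 961 ≡ 26, 4^32 ≡ 26² = 676 ≡ 16. Since 52 = 32 + 16 + 4, 4^52 ≡ 16·26·36: 16·26 = 416 ≡ 31, then 31·36 = 1116 ≡ 16. So 4^52 ≡ 16 (mod 55).
g(7): Repeated squaring mod 55: 7^1 ≡ 7, 7^2 ≡ 7² = 49, 7^4 ≡ 49² = 2401 ≡ 36, 7^8 ≡ 36² = 1296 ≡ 31, 7^16 ≡ 31² = 961 ≡ 26, 7^32 ≡ 26² = 676 ≡ 16. Since 52 = 32 + 16 + 4, 7^52 ≡ 16·26·36: 16·26 = 416 ≡ 31, then 31·36 = 1116 ≡ 16. So 7^52 ≡ 16 (mod 55).
So g(4) = g(7) = 16 while 4 ≠ 7, therefore g is not injective, hence not bijective.
Since g is not bijective, we determine |image(g)|. Computing x^52 mod 55 for each x (by repeated squaring, reducing mod 55 at every step), the values g(0), g(1), …, g(54) are: 0, 1, 26, 31, 16, 25, 36, 16, 31, 26, 45, 11, 1, 26, 31, 5, 36, 36, 16, 31, 15, 1, 11, 1, 26, 20, 16, 36, 36, 16, 20, 26, 1, 11, 1, 15, 31, 16, 36, 36, 5, 31, 26, 1, 11, 45, 26, 31, 16, 36, 25, 16, 31, 26, 1.
The distinct values are {0, 1, 5, 11, 15, 16, 20, 25, 26, 31, 36, 45}; there are 12 of them.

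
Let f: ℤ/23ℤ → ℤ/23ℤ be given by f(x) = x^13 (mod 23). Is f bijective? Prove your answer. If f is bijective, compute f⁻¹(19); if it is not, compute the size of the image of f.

Since 23 is prime, the nonzero elements of ℤ/23ℤ form a cyclic group of order 22.
As gcd(13, 22) = 1, raising to the 13th power is a bijection on this group: if a^13 ≡ b^13 then (ab^{−1})^13 = 1, and the only element of order dividing gcd(13, 22) = 1 is 1, so a = b.
With f(0) = 0 this makes f injective on all of ℤ/23ℤ, hence bijective (finite equal-size domain and codomain). In particular f is bijective.
Since f is bijective, we find the preimage of 19. The inverse of x ↦ x^13 on (ℤ/23ℤ)^× is x ↦ x^17, because 13·17 = 221 = 10·22 + 1 ≡ 1 (mod 22) and x^{22} = 1 for x ≠ 0 (Fermat). So f⁻¹(19) = 19^17 mod 23.
Repeated squaring mod 23: 19^1 ≡ 19, 19^2 ≡ 19² = 361 ≡ 16, 19^4 ≡ 16² = 256 ≡ 3, 19^8 ≡ 3² = 9, 19^16 ≡ 9² = 81 ≡ 12. Since 17 = 16 + 1, 19^17 ≡ 12·19: 12·19 = 228 ≡ 21. So 19^17 ≡ 21 (mod 23).
Hence f⁻¹(19) = 21.

21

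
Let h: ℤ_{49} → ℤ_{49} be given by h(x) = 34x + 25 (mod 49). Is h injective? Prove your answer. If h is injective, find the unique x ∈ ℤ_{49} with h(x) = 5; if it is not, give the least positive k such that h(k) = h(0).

Recall: injectivity means: for all u, v in the domain, h(u) = h(v) implies u = v.
If h(u) = h(v), then 34u ≡ 34v (mod 49). Because gcd(34, 49) = 1, we may cancel 34 to get u ≡ v (mod 49).
Thus h is injective.
We now compute 34⁻¹ mod 49 explicitly. Euclid's algorithm: 49 = 1·34 + 15, 34 = 2·15 + 4, 15 = 3·4 + 3, 4 = 1·3 + 1; back-substituting gives 1 = 13·34 − 9·49, so 34⁻¹ ≡ 13 (mod 49).
Since h is injective, we compute h⁻¹(5): solve 34x + 25 ≡ 5 (mod 49), i.e. 34x ≡ 29 (mod 49).
Multiplying by 34⁻¹ = 13 gives x ≡ 13·29 = 377 = 7·49 + 34 ≡ 34 (mod 49).
Check: h(34) = 34·34 + 25 = 1181 = 24·49 + 5 ≡ 5 (mod 49).

34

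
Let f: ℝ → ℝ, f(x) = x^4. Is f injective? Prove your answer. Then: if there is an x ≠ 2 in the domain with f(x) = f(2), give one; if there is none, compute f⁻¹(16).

f(2) = 16 = (−2)^4 = f(−2) (since 4 is even), with 2 ≠ −2. So f is not injective.
For the follow-up, such an x exists: taking x = −2 ∈ ℝ gives f(−2) = 16 = f(2) with −2 ≠ 2.

-2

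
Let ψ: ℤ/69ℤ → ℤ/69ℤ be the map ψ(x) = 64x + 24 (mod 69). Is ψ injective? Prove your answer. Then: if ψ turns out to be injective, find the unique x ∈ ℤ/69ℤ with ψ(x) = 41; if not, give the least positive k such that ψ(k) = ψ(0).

38

Recall: injectivity means: for all x_1, x_2 in the domain, ψ(x_1) = ψ(x_2) implies x_1 = x_2.
Suppose ψ(x_1) = ψ(x_2) in ℤ/69ℤ. Then 64x_1 + 24 ≡ 64x_2 + 24 (mod 69), hence 64(x_1 − x_2) ≡ 0 (mod 69).
Since gcd(64, 69) = 1, 64 is invertible modulo 69, hence x_1 − x_2 ≡ 0 (mod 69), i.e. x_1 = x_2.
Therefore ψ is injective.
We now compute 64⁻¹ mod 69 explicitly. Euclid's algorithm: 69 = 1·64 + 5, 64 = 12·5 + 4, 5 = 1·4 + 1; back-substituting gives 1 = 55·64 − 51·69, so 64⁻¹ ≡ 55 (mod 69).
Since ψ is injective, we compute ψ⁻¹(41): solve 64x + 24 ≡ 41 (mod 69), i.e. 64x ≡ 17 (mod 69).
Multiplying by 64⁻¹ = 55 gives x ≡ 55·17 = 935 = 13·69 + 38 ≡ 38 (mod 69).
Check: ψ(38) = 64·38 + 24 = 2456 = 35·69 + 41 ≡ 41 (mod 69).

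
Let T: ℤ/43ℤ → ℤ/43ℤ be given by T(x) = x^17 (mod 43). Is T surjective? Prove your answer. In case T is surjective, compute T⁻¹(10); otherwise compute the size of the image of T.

Since 43 is prime, the nonzero elements of ℤ/43ℤ form a cyclic group of order 42.
As gcd(17, 42) = 1, raising to the 17th power is a bijection on this group: if a^17 ≡ b^17 then (ab^{−1})^17 = 1, and the only element of order dividing gcd(17, 42) = 1 is 1, so a = b.
With T(0) = 0 this makes T injective on all of ℤ/43ℤ, hence bijective (finite equal-size domain and codomain). In particular T is surjective.
Since T is surjective, we find the preimage of 10. The inverse of x ↦ x^17 on (ℤ/43ℤ)^× is x ↦ x^5, because 17·5 = 85 = 2·42 + 1 ≡ 1 (mod 42) and x^{42} = 1 for x ≠ 0 (Fermat). So T⁻¹(10) = 10^5 mod 43.
Repeated squaring mod 43: 10^1 ≡ 10, 10^2 ≡ 10² = 100 ≡ 14, 10^4 ≡ 14² = 196 ≡ 24. Since 5 = 4 + 1, 10^5 ≡ 24·10: 24·10 = 240 ≡ 25. So 10^5 ≡ 25 (mod 43).
Hence T⁻¹(10) = 25.

25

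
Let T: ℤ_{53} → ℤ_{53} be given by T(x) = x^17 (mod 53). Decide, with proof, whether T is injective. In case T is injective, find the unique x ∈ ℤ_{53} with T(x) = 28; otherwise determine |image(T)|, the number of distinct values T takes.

16

Since 53 is prime, the nonzero elements of ℤ_{53} form a cyclic group of order 52.
As gcd(17, 52) = 1, raising to the 17th power is a bijection on this group: if u^17 ≡ v^17 then (uv^{−1})^17 = 1, and the only element of order dividing gcd(17, 52) = 1 is 1, so u = v.
With T(0) = 0 this makes T injective on all of ℤ_{53}, hence bijective (finite equal-size domain and codomain). In particular T is injective.
Since T is injective, we find the preimage of 28. The inverse of x ↦ x^17 on (ℤ_{53})^× is x ↦ x^49, because 17·49 = 833 = 16·52 + 1 ≡ 1 (mod 52) and x^{52} = 1 for x ≠ 0 (Fermat). So T⁻¹(28) = 28^49 mod 53.
Repeated squaring mod 53: 28^1 ≡ 28, 28^2 ≡ 28² = 784 ≡ 42, 28^4 ≡ 42² = 1764 ≡ 15, 28^8 ≡ 15² = 225 ≡ 13, 28^16 ≡ 13² = 169 ≡ 10, 28^32 ≡ 10² = 100 ≡ 47. Since 49 = 32 + 16 + 1, 28^49 ≡ 47·10·28: 47·10 = 470 ≡ 46, then 46·28 = 1288 ≡ 16. So 28^49 ≡ 16 (mod 53).
Hence T⁻¹(28) = 16.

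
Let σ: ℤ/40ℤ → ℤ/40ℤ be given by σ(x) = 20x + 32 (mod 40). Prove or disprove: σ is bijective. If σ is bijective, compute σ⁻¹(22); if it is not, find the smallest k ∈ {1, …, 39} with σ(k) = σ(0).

2

By definition, σ is injective if σ(a) = σ(b) implies a = b.
We have gcd(20, 40) = 20 > 1. Taking a = 0 and b = 2: σ(0) = 32 and σ(2) = 20·2 + 32 = 72 ≡ 32 (mod 40).
So σ(0) = σ(2) while 0 ≠ 2, hence σ is not injective, hence not bijective.
Since σ is not bijective, we find the least positive k with σ(k) = σ(0): this means 20k ≡ 0 (mod 40), i.e. 40 ∣ 20k. Since gcd(20, 40) = 20, dividing through by 20 this holds exactly when 2 ∣ k.
The smallest positive such k is 2.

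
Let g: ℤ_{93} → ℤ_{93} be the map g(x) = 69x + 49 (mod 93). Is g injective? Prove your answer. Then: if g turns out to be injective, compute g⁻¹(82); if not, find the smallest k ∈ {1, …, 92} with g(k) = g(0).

31

Recall that g is injective if g(u) = g(v) implies u = v.
We have gcd(69, 93) = 3 > 1. Taking u = 0 and v = 31: g(0) = 49 and g(31) = 69·31 + 49 = 2188 ≡ 49 (mod 93).
So g(0) = g(31) while 0 ≠ 31, so g is not injective.
Since g is not injective, we find the least positive k with g(k) = g(0): this means 69k ≡ 0 (mod 93), i.e. 93 ∣ 69k. Since gcd(69, 93) = 3, dividing through by 3 this holds exactly when 31 ∣ 23k, and as gcd(23, 31) = 1, exactly when 31 ∣ k.
The smallest positive such k is 31.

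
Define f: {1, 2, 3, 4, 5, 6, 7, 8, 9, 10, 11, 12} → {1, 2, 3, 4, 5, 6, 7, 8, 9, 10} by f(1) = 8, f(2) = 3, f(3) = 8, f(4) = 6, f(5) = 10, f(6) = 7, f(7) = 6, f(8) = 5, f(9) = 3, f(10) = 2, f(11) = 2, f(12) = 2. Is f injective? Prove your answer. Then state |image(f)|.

7

f(1) = 8 = f(3) with 1 ≠ 3, so f is not injective.
The image of f is {2, 3, 5, 6, 7, 8, 10}, which has 7 elements.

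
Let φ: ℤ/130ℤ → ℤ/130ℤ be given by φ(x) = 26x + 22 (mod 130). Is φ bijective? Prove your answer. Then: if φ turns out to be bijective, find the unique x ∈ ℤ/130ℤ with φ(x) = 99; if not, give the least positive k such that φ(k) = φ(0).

5

Recall: injectivity means: for all u, v in the domain, φ(u) = φ(v) implies u = v.
We have gcd(26, 130) = 26 > 1. Taking u = 0 and v = 5: φ(0) = 22 and φ(5) = 26·5 + 22 = 152 ≡ 22 (mod 130).
So φ(0) = φ(5) while 0 ≠ 5, so φ is not injective, hence not bijective.
Since φ is not bijective, we find the least positive k with φ(k) = φ(0): this means 26k ≡ 0 (mod 130), i.e. 130 ∣ 26k. Since gcd(26, 130) = 26, dividing through by 26 this holds exactly when 5 ∣ k.
The smallest positive such k is 5.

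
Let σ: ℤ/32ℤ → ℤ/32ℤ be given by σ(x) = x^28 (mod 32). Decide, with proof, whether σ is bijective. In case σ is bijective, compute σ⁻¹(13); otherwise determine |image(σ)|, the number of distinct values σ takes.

3

σ(0) = 0^28 = 0.
σ(2): Repeated squaring mod 32: 2^1 ≡ 2, 2^2 ≡ 2² = 4, 2^4 ≡ 4² = 16, 2^8 ≡ 16² = 256 ≡ 0, 2^16 ≡ 0² = 0. Since 28 = 16 + 8 + 4, 2^28 ≡ 0·0·16: 0·0 = 0, then 0·16 = 0. So 2^28 ≡ 0 (mod 32).
So σ(0) = σ(2) = 0 while 0 ≠ 2, hence σ is not injective, hence not bijective.
Since σ is not bijective, we determine |image(σ)|. Computing x^28 mod 32 for each x (by repeated squaring, reducing mod 32 at every step), the values σ(0), σ(1), …, σ(31) are: 0, 1, 0, 17, 0, 17, 0, 1, 0, 1, 0, 17, 0, 17, 0, 1, 0, 1, 0, 17, 0, 17, 0, 1, 0, 1, 0, 17, 0, 17, 0, 1.
The distinct values are {0, 1, 17}; there are 3 of them.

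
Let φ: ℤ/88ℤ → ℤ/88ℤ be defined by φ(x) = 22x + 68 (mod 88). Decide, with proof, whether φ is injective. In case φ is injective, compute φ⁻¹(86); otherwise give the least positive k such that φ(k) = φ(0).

We have gcd(22, 88) = 22 > 1. Taking x_1 = 0 and x_2 = 4: φ(0) = 68 and φ(4) = 22·4 + 68 = 156 ≡ 68 (mod 88).
So φ(0) = φ(4) while 0 ≠ 4, so φ is not injective.
Since φ is not injective, we find the least positive k with φ(k) = φ(0): this means 22k ≡ 0 (mod 88), i.e. 88 ∣ 22k. Since gcd(22, 88) = 22, dividing through by 22 this holds exactly when 4 ∣ k.
The smallest positive such k is 4.

4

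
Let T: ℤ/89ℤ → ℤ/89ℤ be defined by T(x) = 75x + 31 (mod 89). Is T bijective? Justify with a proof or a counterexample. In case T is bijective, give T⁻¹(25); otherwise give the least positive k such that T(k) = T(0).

64

Suppose T(x_1) = T(x_2) in ℤ/89ℤ. Then 75x_1 + 31 ≡ 75x_2 + 31 (mod 89), therefore 75(x_1 − x_2) ≡ 0 (mod 89).
Since gcd(75, 89) = 1, 75 is invertible modulo 89, thus x_1 − x_2 ≡ 0 (mod 89), i.e. x_1 = x_2.
We now compute 75⁻¹ mod 89 explicitly. Euclid's algorithm: 89 = 1·75 + 14, 75 = 5·14 + 5, 14 = 2·5 + 4, 5 = 1·4 + 1; back-substituting gives 1 = 19·75 − 16·89, so 75⁻¹ ≡ 19 (mod 89).
Then y ↦ 19(y − 31) is a two-sided inverse to T, so every y ∈ ℤ/89ℤ has a preimage.
Hence T is bijective.
Since T is bijective, we compute T⁻¹(25): solve 75x + 31 ≡ 25 (mod 89), i.e. 75x ≡ 83 (mod 89).
Multiplying by 75⁻¹ = 19 gives x ≡ 19·83 = 1577 = 17·89 + 64 ≡ 64 (mod 89).
Check: T(64) = 75·64 + 31 = 4831 = 54·89 + 25 ≡ 25 (mod 89).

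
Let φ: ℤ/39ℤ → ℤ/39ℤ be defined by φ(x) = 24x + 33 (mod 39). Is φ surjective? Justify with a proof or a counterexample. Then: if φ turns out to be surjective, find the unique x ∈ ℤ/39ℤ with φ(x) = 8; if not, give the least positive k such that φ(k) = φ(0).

Since gcd(24, 39) = 3, we have 24x ≡ 0 (mod 3) for all x, so φ(x) ≡ 0 (mod 3).
But 1 ≢ 0 (mod 3), so 1 ∈ ℤ/39ℤ has no preimage. Hence φ is not surjective.
Since φ is not surjective, we find the least positive k with φ(k) = φ(0): this means 24k ≡ 0 (mod 39), i.e. 39 ∣ 24k. Since gcd(24, 39) = 3, dividing through by 3 this holds exactly when 13 ∣ 8k, and as gcd(8, 13) = 1, exactly when 13 ∣ k.
The smallest positive such k is 13.

13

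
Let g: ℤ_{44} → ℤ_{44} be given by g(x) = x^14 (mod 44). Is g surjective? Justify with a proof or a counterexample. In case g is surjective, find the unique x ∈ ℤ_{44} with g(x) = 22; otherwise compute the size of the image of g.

12

g(10): Repeated squaring mod 44: 10^1 ≡ 10, 10^2 ≡ 10² = 100 ≡ 12, 10^4 ≡ 12² = 144 ≡ 12, 10^8 ≡ 12² = 144 ≡ 12. Since 14 = 8 + 4 + 2, 10^14 ≡ 12·12·12: 12·12 = 144 ≡ 12, then 12·12 = 144 ≡ 12. So 10^14 ≡ 12 (mod 44).
g(12): Repeated squaring mod 44: 12^1 ≡ 12, 12^2 ≡ 12² = 144 ≡ 12, 12^4 ≡ 12² = 144 ≡ 12, 12^8 ≡ 12² = 144 ≡ 12. Since 14 = 8 + 4 + 2, 12^14 ≡ 12·12·12: 12·12 = 144 ≡ 12, then 12·12 = 144 ≡ 12. So 12^14 ≡ 12 (mod 44).
So g(10) = g(12) = 12 while 10 ≠ 12, so g is not injective.
A non-injective map from the 44-element set ℤ_{44} to itself takes at most 43 distinct values, so it cannot be surjective. So g is not surjective.
Since g is not surjective, we determine |image(g)|. Computing x^14 mod 44 for each x (by repeated squaring, reducing mod 44 at every step), the values g(0), g(1), …, g(43) are: 0, 1, 16, 37, 36, 9, 20, 25, 4, 5, 12, 33, 12, 5, 4, 25, 20, 9, 36, 37, 16, 1, 0, 1, 16, 37, 36, 9, 20, 25, 4, 5, 12, 33, 12, 5, 4, 25, 20, 9, 36, 37, 16, 1.
The distinct values are {0, 1, 4, 5, 9, 12, 16, 20, 25, 33, 36, 37}; there are 12 of them.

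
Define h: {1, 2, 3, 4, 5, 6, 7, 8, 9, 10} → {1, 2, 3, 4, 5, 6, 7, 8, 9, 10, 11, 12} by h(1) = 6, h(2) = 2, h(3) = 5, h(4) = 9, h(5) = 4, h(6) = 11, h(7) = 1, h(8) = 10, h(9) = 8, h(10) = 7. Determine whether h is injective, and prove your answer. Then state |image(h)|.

10

The values h(1), …, h(10) are 6, 2, 5, 9, 4, 11, 1, 10, 8, 7 — all distinct.
So h(a) = h(b) only when a = b, and h is injective.
The image of h is {1, 2, 4, 5, 6, 7, 8, 9, 10, 11}, which has 10 elements.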